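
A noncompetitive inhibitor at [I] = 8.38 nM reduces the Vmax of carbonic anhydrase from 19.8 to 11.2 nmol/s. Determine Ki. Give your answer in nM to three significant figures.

Noncompetitive: Vmax,app = Vmax/α with α = 1 + [I]/Ki.
α = Vmax/Vmax,app = 19.8/11.2 = 1.768.
Since α = 1 + [I]/Ki, [I]/Ki = 1.768 − 1 = 0.7679 and Ki = 8.38/0.7679 = 10.9 nM.

10.9 nM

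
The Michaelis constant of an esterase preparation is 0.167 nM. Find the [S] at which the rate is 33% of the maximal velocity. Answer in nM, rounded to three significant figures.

v/Vmax = [S]/(Km+[S]) = 0.33, so [S] = Km·0.33/(1 − 0.33) = 0.167 × 0.4925.
[S] = 0.0823 nM.

0.0823 nM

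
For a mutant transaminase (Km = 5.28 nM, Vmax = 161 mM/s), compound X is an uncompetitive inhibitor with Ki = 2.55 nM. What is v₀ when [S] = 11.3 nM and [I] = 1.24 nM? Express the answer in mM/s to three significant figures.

82.4 mM/s

α = 1 + [I]/Ki = 1 + 1.24/2.55 = 1.486.
For an uncompetitive inhibitor, both parameters are divided by α, giving Vmax/α and Km/α: Km,app = 3.55 nM, Vmax,app = 108 mM/s.
v = Vmax,app·[S]/(Km,app + [S]) = 108 × 11.3/(3.55 + 11.3) = 82.4 mM/s.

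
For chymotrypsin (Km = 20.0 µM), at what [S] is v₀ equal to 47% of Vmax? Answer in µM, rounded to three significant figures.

17.7 µM

v/Vmax = [S]/(Km+[S]) = 0.47, so [S] = Km·0.47/(1 − 0.47) = 20.0 × 0.8868.
[S] = 17.7 µM.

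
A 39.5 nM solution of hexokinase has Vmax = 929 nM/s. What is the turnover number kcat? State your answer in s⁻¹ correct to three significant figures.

kcat = Vmax/[E]total = 929 nM/s / 39.5 nM = 23.5 s⁻¹.

23.5 s⁻¹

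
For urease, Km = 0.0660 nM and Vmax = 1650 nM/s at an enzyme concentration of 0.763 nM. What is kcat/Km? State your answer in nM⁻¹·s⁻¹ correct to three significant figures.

32800 nM⁻¹·s⁻¹

kcat = Vmax/[E]total = 1650/0.763 = 2160 s⁻¹.
kcat/Km = 2160/0.0660 = 32800 nM⁻¹·s⁻¹.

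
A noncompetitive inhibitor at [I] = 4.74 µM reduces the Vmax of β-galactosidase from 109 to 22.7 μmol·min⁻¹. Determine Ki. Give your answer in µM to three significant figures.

1.25 µM

Noncompetitive: Vmax,app = Vmax/α with α = 1 + [I]/Ki.
α = Vmax/Vmax,app = 109/22.7 = 4.802.
Ki = [I]/(α − 1) = 4.74/3.802 = 1.25 µM.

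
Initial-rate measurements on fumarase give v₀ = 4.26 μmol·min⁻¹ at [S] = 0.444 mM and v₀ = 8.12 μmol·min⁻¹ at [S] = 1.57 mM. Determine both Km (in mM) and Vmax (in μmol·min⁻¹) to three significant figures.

Km = 0.873 mM; Vmax = 12.6 μmol·min⁻¹

From v = Vmax[S]/(Km+[S]), each point gives Vmax = v(Km+[S])/[S].
Equating: 4.26(Km+0.444)/0.444 = 8.12(Km+1.57)/1.57.
9.595·Km + 4.26 = 5.172·Km + 8.12, so (9.595 − 5.172)·Km = 8.12 − 4.26.
Km = 3.860/4.423 = 0.873 mM; then Vmax = 4.26(0.873+0.444)/0.444 = 12.6 μmol·min⁻¹.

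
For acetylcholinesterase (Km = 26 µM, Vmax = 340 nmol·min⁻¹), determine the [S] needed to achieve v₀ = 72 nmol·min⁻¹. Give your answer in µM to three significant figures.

Rearranging v = Vmax[S]/(Km+[S]) gives [S] = Km·v/(Vmax − v).
[S] = 26 × 72 / (340 − 72) = 1872/268.0 = 6.99 µM.

6.99 µM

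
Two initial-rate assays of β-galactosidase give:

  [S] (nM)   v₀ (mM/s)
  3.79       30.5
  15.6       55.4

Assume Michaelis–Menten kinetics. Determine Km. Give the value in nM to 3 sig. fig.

5.54 nM

From v = Vmax[S]/(Km+[S]), each point gives Vmax = v(Km+[S])/[S].
Equating: 30.5(Km+3.79)/3.79 = 55.4(Km+15.6)/15.6.
8.047·Km + 30.5 = 3.551·Km + 55.4, so (8.047 − 3.551)·Km = 55.4 − 30.5.
Km = 24.90/4.496 = 5.54 nM; then Vmax = 30.5(5.54+3.79)/3.79 = 75.1 mM/s.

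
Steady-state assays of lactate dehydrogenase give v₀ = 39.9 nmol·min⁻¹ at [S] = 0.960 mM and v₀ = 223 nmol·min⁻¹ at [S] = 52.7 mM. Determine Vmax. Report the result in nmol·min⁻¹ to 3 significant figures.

In reciprocal form, 1/v = (Km/Vmax)·(1/[S]) + 1/Vmax. The two points give (1/[S], 1/v) = (1.042, 0.02506) and (0.01898, 0.004484).
Slope = (0.02506 − 0.004484)/(1.042 − 0.01898) = 0.02012; intercept = 0.02506 − 0.02012×1.042 = 0.004102.
Vmax = 1/intercept = 244 nmol·min⁻¹; Km = slope × Vmax = 0.02012 × 244 = 4.90 mM.

244 nmol·min⁻¹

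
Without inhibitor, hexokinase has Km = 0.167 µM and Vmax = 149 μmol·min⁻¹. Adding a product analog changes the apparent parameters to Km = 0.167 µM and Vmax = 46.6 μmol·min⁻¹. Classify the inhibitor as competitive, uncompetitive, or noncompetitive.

noncompetitive

Vmax decreases (149 → 46.6 μmol·min⁻¹) while Km is unchanged — pure noncompetitive inhibition.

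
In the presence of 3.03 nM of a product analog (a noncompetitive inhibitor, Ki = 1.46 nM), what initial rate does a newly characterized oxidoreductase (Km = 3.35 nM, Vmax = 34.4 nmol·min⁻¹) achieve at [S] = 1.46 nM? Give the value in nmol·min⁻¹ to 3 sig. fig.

α = 1 + [I]/Ki = 1 + 3.03/1.46 = 3.075.
For a noncompetitive inhibitor, Vmax is reduced to Vmax/α while Km is unchanged: Km,app = 3.35 nM, Vmax,app = 11.2 nmol·min⁻¹.
v = Vmax,app·[S]/(Km,app + [S]) = 11.2 × 1.46/(3.35 + 1.46) = 3.40 nmol·min⁻¹.

3.40 nmol·min⁻¹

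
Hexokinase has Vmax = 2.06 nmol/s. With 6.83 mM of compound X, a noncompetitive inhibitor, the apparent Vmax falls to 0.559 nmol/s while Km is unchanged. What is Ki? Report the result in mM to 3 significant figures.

2.54 mM

Noncompetitive: Vmax,app = Vmax/α with α = 1 + [I]/Ki.
α = Vmax/Vmax,app = 2.06/0.559 = 3.685.
Since α = 1 + [I]/Ki, [I]/Ki = 3.685 − 1 = 2.685 and Ki = 6.83/2.685 = 2.54 mM.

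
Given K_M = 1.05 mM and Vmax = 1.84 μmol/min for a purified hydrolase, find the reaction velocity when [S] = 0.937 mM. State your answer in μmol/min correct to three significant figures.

[S]/(Km+[S]) = 0.937/1.987 = 0.4716, the fractional saturation.
v = 0.4716 × Vmax = 0.4716 × 1.84 = 0.868 μmol/min.

0.868 μmol/min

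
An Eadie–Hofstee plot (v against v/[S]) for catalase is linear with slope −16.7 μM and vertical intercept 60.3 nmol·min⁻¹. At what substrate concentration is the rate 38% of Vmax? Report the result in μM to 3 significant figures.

10.2 μM

The Eadie–Hofstee slope gives Km = 16.7 μM (slope = −Km).
v/Vmax = [S]/(Km+[S]) = 0.38 ⇒ [S] = Km·0.38/(1−0.38) = 16.7 × 0.6129 = 10.2 μM.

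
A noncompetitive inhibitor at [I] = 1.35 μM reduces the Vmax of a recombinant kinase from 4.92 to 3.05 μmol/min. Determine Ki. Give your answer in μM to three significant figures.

Noncompetitive: Vmax,app = Vmax/α with α = 1 + [I]/Ki.
α = Vmax/Vmax,app = 4.92/3.05 = 1.613.
Since α = 1 + [I]/Ki, [I]/Ki = 1.613 − 1 = 0.6131 and Ki = 1.35/0.6131 = 2.20 μM.

2.20 μM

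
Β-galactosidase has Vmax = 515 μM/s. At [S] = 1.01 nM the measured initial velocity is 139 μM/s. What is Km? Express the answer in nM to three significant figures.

v/Vmax = 139/515 = 0.2699 = [S]/(Km+[S]).
So Km + [S] = [S]/0.2699 = 3.742 nM, giving Km = 3.742 − 1.01 = 2.73 nM.

2.73 nM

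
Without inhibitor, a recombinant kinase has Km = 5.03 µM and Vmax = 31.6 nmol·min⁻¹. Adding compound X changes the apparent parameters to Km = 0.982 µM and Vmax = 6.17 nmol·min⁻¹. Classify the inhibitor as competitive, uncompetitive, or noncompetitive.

Both Km and Vmax decrease by the same factor (~5.12-fold) — characteristic of uncompetitive inhibition.

uncompetitive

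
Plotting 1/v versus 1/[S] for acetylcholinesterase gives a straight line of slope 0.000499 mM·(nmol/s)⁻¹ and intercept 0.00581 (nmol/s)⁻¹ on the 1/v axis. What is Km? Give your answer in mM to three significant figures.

y-intercept = 1/Vmax ⇒ Vmax = 172 nmol/s; slope = Km/Vmax ⇒ Km = slope × Vmax.
Km = 0.000499 × 172 = 0.0859 mM.

0.0859 mM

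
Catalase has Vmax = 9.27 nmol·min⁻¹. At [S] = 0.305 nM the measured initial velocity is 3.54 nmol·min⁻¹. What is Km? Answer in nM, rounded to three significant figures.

0.494 nM

v/Vmax = 3.54/9.27 = 0.3819 = [S]/(Km+[S]).
So Km + [S] = [S]/0.3819 = 0.7987 nM, giving Km = 0.7987 − 0.305 = 0.494 nM.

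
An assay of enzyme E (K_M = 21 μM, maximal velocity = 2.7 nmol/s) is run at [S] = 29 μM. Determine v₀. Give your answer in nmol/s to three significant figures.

[S]/(Km+[S]) = 29/50.00 = 0.5800, the fractional saturation.
v = 0.5800 × Vmax = 0.5800 × 2.7 = 1.57 nmol/s.

1.57 nmol/s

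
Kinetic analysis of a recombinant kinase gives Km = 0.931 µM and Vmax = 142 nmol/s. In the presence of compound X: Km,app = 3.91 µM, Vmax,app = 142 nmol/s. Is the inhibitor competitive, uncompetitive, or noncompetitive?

competitive

Km increases (0.931 → 3.91 µM) while Vmax is unchanged — the hallmark of competitive inhibition.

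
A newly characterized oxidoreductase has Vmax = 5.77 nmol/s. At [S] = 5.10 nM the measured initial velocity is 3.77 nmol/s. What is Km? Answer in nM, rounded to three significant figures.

2.71 nM

v/Vmax = 3.77/5.77 = 0.6534 = [S]/(Km+[S]).
So Km + [S] = [S]/0.6534 = 7.806 nM, giving Km = 7.806 − 5.10 = 2.71 nM.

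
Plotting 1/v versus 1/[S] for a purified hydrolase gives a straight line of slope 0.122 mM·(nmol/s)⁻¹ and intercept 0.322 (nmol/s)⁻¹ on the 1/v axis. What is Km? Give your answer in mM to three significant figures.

0.379 mM

y-intercept = 1/Vmax ⇒ Vmax = 3.11 nmol/s; slope = Km/Vmax ⇒ Km = slope × Vmax.
Km = 0.122 × 3.11 = 0.379 mM.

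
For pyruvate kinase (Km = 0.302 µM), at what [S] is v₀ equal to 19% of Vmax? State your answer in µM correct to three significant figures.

0.0708 µM

v/Vmax = [S]/(Km+[S]) = 0.19, so [S] = Km·0.19/(1 − 0.19) = 0.302 × 0.2346.
[S] = 0.0708 µM.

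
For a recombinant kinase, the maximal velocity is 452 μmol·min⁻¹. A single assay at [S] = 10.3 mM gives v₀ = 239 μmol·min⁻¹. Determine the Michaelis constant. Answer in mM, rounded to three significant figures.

v/Vmax = 239/452 = 0.5288 = [S]/(Km+[S]).
So Km + [S] = [S]/0.5288 = 19.48 mM, giving Km = 19.48 − 10.3 = 9.18 mM.

9.18 mM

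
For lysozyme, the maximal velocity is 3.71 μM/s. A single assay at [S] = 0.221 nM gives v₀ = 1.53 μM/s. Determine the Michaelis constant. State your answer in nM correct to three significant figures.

0.315 nM

v/Vmax = 1.53/3.71 = 0.4124 = [S]/(Km+[S]).
So Km + [S] = [S]/0.4124 = 0.5359 nM, giving Km = 0.5359 − 0.221 = 0.315 nM.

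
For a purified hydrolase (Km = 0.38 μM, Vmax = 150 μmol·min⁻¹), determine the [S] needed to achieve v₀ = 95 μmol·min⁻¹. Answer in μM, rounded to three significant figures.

0.656 μM

Rearranging v = Vmax[S]/(Km+[S]) gives [S] = Km·v/(Vmax − v).
[S] = 0.38 × 95 / (150 − 95) = 36.10/55.00 = 0.656 μM.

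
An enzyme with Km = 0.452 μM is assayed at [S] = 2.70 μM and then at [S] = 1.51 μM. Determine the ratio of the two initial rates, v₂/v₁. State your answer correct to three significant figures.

0.898

The fractional saturations are [S]/(Km+[S]) = 2.70/3.152 = 0.8566 and 1.51/1.962 = 0.7696.
v₂/v₁ is just their ratio: 0.7696/0.8566 = 0.898.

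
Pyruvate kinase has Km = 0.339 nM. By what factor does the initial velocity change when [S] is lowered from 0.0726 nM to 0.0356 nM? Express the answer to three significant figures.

0.539

The fractional saturations are [S]/(Km+[S]) = 0.0726/0.4116 = 0.1764 and 0.0356/0.3746 = 0.09503.
v₂/v₁ is just their ratio: 0.09503/0.1764 = 0.539.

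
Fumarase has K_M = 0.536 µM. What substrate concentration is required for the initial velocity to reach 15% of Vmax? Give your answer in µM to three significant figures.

v/Vmax = [S]/(Km+[S]) = 0.15, so [S] = Km·0.15/(1 − 0.15) = 0.536 × 0.1765.
[S] = 0.0946 µM.

0.0946 µM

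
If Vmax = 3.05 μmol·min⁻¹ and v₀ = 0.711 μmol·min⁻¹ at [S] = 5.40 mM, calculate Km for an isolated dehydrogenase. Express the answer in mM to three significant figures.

From v = Vmax[S]/(Km+[S]), Km = [S](Vmax − v)/v.
Km = 5.40 × (3.05 − 0.711) / 0.711 = 12.63/0.711 = 17.8 mM.

17.8 mM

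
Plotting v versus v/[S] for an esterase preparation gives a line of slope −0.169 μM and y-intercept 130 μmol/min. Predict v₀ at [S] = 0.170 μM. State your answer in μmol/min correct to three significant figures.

65.2 μmol/min

In the Eadie–Hofstee form v = Vmax − Km·(v/[S]), the slope is −Km and the intercept is Vmax, so Km = 0.169 μM and Vmax = 130 μmol/min.
v = 130 × 0.170/(0.169 + 0.170) = 65.2 μmol/min.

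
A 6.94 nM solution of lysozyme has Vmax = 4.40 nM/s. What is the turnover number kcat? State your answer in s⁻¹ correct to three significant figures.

kcat = Vmax/[E]total = 4.40 nM/s / 6.94 nM = 0.634 s⁻¹.

0.634 s⁻¹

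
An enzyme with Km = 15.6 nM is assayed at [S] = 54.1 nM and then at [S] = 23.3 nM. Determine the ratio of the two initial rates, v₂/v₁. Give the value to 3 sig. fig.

0.772

The fractional saturations are [S]/(Km+[S]) = 54.1/69.70 = 0.7762 and 23.3/38.90 = 0.5990.
v₂/v₁ is just their ratio: 0.5990/0.7762 = 0.772.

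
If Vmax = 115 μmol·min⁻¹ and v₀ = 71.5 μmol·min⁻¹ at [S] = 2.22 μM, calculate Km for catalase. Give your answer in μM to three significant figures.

From v = Vmax[S]/(Km+[S]), Km = [S](Vmax − v)/v.
Km = 2.22 × (115 − 71.5) / 71.5 = 96.57/71.5 = 1.35 μM.

1.35 μM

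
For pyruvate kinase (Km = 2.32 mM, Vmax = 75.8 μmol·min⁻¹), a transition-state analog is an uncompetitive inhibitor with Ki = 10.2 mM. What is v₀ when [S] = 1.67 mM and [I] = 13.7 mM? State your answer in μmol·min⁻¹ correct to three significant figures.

20.3 μmol·min⁻¹

With α = 1 + [I]/Ki = 1 + 13.7/10.2 = 2.343, the uncompetitive rate law is v = (Vmax/α)·[S] / (Km/α + [S]).
v = (75.8/2.343)×1.67 / (2.32/2.343 + 1.67) = 54.02/2.660 = 20.3 μmol·min⁻¹.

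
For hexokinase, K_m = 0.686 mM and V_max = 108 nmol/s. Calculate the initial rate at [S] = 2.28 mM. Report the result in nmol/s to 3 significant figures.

v = Vmax·[S]/(Km + [S]) = 108 × 2.28 / (0.686 + 2.28)
  = 246.2 / 2.966 = 83.0 nmol/s.

83.0 nmol/s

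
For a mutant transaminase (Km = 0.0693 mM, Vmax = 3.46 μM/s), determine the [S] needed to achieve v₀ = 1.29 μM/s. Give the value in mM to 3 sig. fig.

The required fractional saturation is v/Vmax = 1.29/3.46 = 0.3728.
Then [S]/(Km+[S]) = 0.3728 ⇒ [S] = 0.0693 × 0.3728/(1 − 0.3728) = 0.0412 mM.

0.0412 mM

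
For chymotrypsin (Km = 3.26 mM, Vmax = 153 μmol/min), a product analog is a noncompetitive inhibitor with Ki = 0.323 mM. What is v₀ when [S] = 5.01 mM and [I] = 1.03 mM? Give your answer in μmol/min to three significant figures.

With α = 1 + [I]/Ki = 1 + 1.03/0.323 = 4.189, the noncompetitive rate law is v = (Vmax/α)·[S] / (Km + [S]).
v = (153/4.189)×5.01 / (3.26 + 5.01) = 183.0/8.270 = 22.1 μmol/min.

22.1 μmol/min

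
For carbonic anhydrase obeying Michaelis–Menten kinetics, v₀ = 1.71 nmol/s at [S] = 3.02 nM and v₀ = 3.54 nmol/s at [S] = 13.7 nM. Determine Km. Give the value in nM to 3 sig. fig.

5.94 nM

From v = Vmax[S]/(Km+[S]), each point gives Vmax = v(Km+[S])/[S].
Equating: 1.71(Km+3.02)/3.02 = 3.54(Km+13.7)/13.7.
0.5662·Km + 1.71 = 0.2584·Km + 3.54, so (0.5662 − 0.2584)·Km = 3.54 − 1.71.
Km = 1.830/0.3078 = 5.94 nM; then Vmax = 1.71(5.94+3.02)/3.02 = 5.08 nmol/s.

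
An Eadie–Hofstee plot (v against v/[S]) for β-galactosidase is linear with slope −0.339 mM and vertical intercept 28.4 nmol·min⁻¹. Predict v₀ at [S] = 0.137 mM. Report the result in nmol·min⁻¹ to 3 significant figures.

8.17 nmol·min⁻¹

In the Eadie–Hofstee form v = Vmax − Km·(v/[S]), the slope is −Km and the intercept is Vmax, so Km = 0.339 mM and Vmax = 28.4 nmol·min⁻¹.
v = 28.4 × 0.137/(0.339 + 0.137) = 8.17 nmol·min⁻¹.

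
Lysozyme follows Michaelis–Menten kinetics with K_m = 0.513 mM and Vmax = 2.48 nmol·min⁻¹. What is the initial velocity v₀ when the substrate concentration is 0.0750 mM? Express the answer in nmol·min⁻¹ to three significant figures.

0.316 nmol·min⁻¹

[S]/(Km+[S]) = 0.0750/0.5880 = 0.1276, the fractional saturation.
v = 0.1276 × Vmax = 0.1276 × 2.48 = 0.316 nmol·min⁻¹.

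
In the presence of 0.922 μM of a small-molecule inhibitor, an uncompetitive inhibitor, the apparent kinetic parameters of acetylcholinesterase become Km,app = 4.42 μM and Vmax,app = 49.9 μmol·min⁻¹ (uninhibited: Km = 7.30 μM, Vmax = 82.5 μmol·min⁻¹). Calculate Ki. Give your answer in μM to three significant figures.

Uncompetitive: Vmax,app = Vmax/α (and Km,app = Km/α) with α = 1 + [I]/Ki.
α = Vmax/Vmax,app = 82.5/49.9 = 1.653.
Ki = [I]/(α − 1) = 0.922/0.6533 = 1.41 μM.

1.41 μM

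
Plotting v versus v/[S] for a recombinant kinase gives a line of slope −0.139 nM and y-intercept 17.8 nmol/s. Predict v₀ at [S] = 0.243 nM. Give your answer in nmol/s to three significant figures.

11.3 nmol/s

In the Eadie–Hofstee form v = Vmax − Km·(v/[S]), the slope is −Km and the intercept is Vmax, so Km = 0.139 nM and Vmax = 17.8 nmol/s.
v = 17.8 × 0.243/(0.139 + 0.243) = 11.3 nmol/s.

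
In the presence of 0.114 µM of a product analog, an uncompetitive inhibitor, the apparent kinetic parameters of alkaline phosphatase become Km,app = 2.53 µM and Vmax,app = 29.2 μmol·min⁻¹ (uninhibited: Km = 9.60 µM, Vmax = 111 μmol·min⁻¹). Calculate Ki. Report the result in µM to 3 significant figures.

0.0407 µM

Uncompetitive: Vmax,app = Vmax/α (and Km,app = Km/α) with α = 1 + [I]/Ki.
α = Vmax/Vmax,app = 111/29.2 = 3.801.
Ki = [I]/(α − 1) = 0.114/2.801 = 0.0407 µM.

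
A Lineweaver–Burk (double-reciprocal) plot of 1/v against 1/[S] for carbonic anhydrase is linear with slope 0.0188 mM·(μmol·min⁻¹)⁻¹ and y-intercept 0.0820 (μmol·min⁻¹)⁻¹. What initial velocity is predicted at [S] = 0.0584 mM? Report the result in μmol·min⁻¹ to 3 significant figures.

2.48 μmol·min⁻¹

The y-intercept is 1/Vmax, so Vmax = 1/0.0820 = 12.2 μmol·min⁻¹.
The slope is Km/Vmax, so Km = 0.0188 × 12.2 = 0.229 mM.
Then v = 12.2 × 0.0584/(0.229 + 0.0584) = 2.48 μmol·min⁻¹.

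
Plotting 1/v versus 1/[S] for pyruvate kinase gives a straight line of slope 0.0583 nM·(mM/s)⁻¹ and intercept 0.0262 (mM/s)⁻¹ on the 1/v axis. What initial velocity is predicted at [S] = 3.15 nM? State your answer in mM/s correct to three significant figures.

22.4 mM/s

The y-intercept is 1/Vmax, so Vmax = 1/0.0262 = 38.2 mM/s.
The slope is Km/Vmax, so Km = 0.0583 × 38.2 = 2.23 nM.
Then v = 38.2 × 3.15/(2.23 + 3.15) = 22.4 mM/s.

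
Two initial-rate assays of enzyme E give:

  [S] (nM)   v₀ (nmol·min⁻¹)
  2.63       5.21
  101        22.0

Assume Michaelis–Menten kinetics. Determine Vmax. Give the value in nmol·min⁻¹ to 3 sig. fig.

24.1 nmol·min⁻¹

From v = Vmax[S]/(Km+[S]), each point gives Vmax = v(Km+[S])/[S].
Equating: 5.21(Km+2.63)/2.63 = 22.0(Km+101)/101.
1.981·Km + 5.21 = 0.2178·Km + 22.0, so (1.981 − 0.2178)·Km = 22.0 − 5.21.
Km = 16.79/1.763 = 9.52 nM; then Vmax = 5.21(9.52+2.63)/2.63 = 24.1 nmol·min⁻¹.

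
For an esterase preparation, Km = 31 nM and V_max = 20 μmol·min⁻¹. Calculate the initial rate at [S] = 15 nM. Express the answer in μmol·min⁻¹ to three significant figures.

v = Vmax·[S]/(Km + [S]) = 20 × 15 / (31 + 15)
  = 300.0 / 46.00 = 6.52 μmol·min⁻¹.

6.52 μmol·min⁻¹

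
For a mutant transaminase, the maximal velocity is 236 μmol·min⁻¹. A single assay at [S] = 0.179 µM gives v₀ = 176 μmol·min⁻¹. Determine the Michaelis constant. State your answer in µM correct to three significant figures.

From v = Vmax[S]/(Km+[S]), Km = [S](Vmax − v)/v.
Km = 0.179 × (236 − 176) / 176 = 10.74/176 = 0.0610 µM.

0.0610 µM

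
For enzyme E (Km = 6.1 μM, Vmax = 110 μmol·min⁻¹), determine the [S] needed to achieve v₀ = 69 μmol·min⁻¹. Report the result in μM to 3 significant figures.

10.3 μM

Rearranging v = Vmax[S]/(Km+[S]) gives [S] = Km·v/(Vmax − v).
[S] = 6.1 × 69 / (110 − 69) = 420.9/41.00 = 10.3 μM.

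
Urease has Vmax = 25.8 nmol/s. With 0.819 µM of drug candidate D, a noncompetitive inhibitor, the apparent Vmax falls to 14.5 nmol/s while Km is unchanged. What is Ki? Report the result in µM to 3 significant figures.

Noncompetitive: Vmax,app = Vmax/α with α = 1 + [I]/Ki.
α = Vmax/Vmax,app = 25.8/14.5 = 1.779.
Ki = [I]/(α − 1) = 0.819/0.7793 = 1.05 µM.

1.05 µM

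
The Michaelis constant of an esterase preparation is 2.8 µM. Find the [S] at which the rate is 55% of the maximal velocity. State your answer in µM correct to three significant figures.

3.42 µM

v/Vmax = [S]/(Km+[S]) = 0.55, so [S] = Km·0.55/(1 − 0.55) = 2.8 × 1.222.
[S] = 3.42 µM.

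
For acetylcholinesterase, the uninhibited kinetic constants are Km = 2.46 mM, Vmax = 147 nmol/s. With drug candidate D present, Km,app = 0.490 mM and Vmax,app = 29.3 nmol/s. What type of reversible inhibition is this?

Both Km and Vmax decrease by the same factor (~5.02-fold) — characteristic of uncompetitive inhibition.

uncompetitive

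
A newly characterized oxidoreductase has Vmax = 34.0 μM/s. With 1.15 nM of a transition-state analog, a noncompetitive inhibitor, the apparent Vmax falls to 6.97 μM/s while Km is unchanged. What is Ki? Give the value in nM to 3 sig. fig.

Noncompetitive: Vmax,app = Vmax/α with α = 1 + [I]/Ki.
α = Vmax/Vmax,app = 34.0/6.97 = 4.878.
Ki = [I]/(α − 1) = 1.15/3.878 = 0.297 nM.

0.297 nM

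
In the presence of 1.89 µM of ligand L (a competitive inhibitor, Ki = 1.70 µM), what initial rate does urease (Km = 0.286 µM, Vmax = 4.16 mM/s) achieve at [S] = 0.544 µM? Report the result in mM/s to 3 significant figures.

1.97 mM/s

With α = 1 + [I]/Ki = 1 + 1.89/1.70 = 2.112, the competitive rate law is v = Vmax[S] / (αKm + [S]).
v = 4.16×0.544 / (2.112×0.286 + 0.544) = 2.263/1.148 = 1.97 mM/s.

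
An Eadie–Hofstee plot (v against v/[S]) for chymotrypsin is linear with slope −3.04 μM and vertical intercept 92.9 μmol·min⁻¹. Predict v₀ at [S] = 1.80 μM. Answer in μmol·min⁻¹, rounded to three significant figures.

34.5 μmol·min⁻¹

In the Eadie–Hofstee form v = Vmax − Km·(v/[S]), the slope is −Km and the intercept is Vmax, so Km = 3.04 μM and Vmax = 92.9 μmol·min⁻¹.
v = 92.9 × 1.80/(3.04 + 1.80) = 34.5 μmol·min⁻¹.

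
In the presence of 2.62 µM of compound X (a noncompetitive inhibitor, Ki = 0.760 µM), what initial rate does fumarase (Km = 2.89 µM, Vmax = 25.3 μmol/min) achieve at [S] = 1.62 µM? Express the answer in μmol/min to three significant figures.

α = 1 + [I]/Ki = 1 + 2.62/0.760 = 4.447.
For a noncompetitive inhibitor, Vmax is reduced to Vmax/α while Km is unchanged: Km,app = 2.89 µM, Vmax,app = 5.69 μmol/min.
v = Vmax,app·[S]/(Km,app + [S]) = 5.69 × 1.62/(2.89 + 1.62) = 2.04 μmol/min.

2.04 μmol/min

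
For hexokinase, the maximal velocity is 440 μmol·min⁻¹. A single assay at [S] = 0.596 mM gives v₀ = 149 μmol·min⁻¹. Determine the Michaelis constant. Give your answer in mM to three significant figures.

From v = Vmax[S]/(Km+[S]), Km = [S](Vmax − v)/v.
Km = 0.596 × (440 − 149) / 149 = 173.4/149 = 1.16 mM.

1.16 mM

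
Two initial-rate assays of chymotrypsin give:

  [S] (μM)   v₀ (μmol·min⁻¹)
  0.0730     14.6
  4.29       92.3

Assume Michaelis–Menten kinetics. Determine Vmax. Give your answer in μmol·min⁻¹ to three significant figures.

102 μmol·min⁻¹

From v = Vmax[S]/(Km+[S]), each point gives Vmax = v(Km+[S])/[S].
Equating: 14.6(Km+0.0730)/0.0730 = 92.3(Km+4.29)/4.29.
200.0·Km + 14.6 = 21.52·Km + 92.3, so (200.0 − 21.52)·Km = 92.3 − 14.6.
Km = 77.70/178.5 = 0.435 μM; then Vmax = 14.6(0.435+0.0730)/0.0730 = 102 μmol·min⁻¹.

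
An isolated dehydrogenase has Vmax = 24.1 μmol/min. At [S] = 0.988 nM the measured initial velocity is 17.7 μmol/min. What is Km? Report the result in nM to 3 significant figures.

0.357 nM

v/Vmax = 17.7/24.1 = 0.7344 = [S]/(Km+[S]).
So Km + [S] = [S]/0.7344 = 1.345 nM, giving Km = 1.345 − 0.988 = 0.357 nM.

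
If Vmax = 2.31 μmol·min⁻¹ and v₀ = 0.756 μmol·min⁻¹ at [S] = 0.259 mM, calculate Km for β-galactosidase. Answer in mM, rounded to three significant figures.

0.532 mM

v/Vmax = 0.756/2.31 = 0.3273 = [S]/(Km+[S]).
So Km + [S] = [S]/0.3273 = 0.7914 mM, giving Km = 0.7914 − 0.259 = 0.532 mM.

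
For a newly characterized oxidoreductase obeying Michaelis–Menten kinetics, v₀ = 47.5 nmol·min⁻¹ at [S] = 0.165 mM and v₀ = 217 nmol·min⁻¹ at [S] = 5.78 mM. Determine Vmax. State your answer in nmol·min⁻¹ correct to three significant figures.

In reciprocal form, 1/v = (Km/Vmax)·(1/[S]) + 1/Vmax. The two points give (1/[S], 1/v) = (6.061, 0.02105) and (0.1730, 0.004608).
Slope = (0.02105 − 0.004608)/(6.061 − 0.1730) = 0.002793; intercept = 0.02105 − 0.002793×6.061 = 0.004125.
Vmax = 1/intercept = 242 nmol·min⁻¹; Km = slope × Vmax = 0.002793 × 242 = 0.677 mM.

242 nmol·min⁻¹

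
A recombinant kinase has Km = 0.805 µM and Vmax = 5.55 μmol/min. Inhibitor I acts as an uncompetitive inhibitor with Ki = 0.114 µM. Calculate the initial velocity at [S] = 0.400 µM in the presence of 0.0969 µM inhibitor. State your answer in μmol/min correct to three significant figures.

1.44 μmol/min

With α = 1 + [I]/Ki = 1 + 0.0969/0.114 = 1.850, the uncompetitive rate law is v = (Vmax/α)·[S] / (Km/α + [S]).
v = (5.55/1.850)×0.400 / (0.805/1.850 + 0.400) = 1.200/0.8351 = 1.44 μmol/min.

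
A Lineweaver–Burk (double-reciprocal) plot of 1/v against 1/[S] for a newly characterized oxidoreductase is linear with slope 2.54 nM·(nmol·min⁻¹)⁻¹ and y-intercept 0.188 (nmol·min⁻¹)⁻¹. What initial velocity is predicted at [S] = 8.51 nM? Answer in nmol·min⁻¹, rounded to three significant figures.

2.06 nmol·min⁻¹

The y-intercept is 1/Vmax, so Vmax = 1/0.188 = 5.32 nmol·min⁻¹.
The slope is Km/Vmax, so Km = 2.54 × 5.32 = 13.5 nM.
Then v = 5.32 × 8.51/(13.5 + 8.51) = 2.06 nmol·min⁻¹.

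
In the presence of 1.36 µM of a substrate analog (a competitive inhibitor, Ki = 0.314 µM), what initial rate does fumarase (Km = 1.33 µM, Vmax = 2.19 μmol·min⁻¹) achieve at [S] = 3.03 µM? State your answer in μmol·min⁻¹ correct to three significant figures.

α = 1 + [I]/Ki = 1 + 1.36/0.314 = 5.331.
For a competitive inhibitor, Vmax is unchanged and the apparent Km becomes α·Km: Km,app = 7.09 µM, Vmax,app = 2.19 μmol·min⁻¹.
v = Vmax,app·[S]/(Km,app + [S]) = 2.19 × 3.03/(7.09 + 3.03) = 0.656 μmol·min⁻¹.

0.656 μmol·min⁻¹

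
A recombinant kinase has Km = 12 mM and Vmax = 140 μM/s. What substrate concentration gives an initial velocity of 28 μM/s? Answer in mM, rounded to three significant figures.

The required fractional saturation is v/Vmax = 28/140 = 0.2000.
Then [S]/(Km+[S]) = 0.2000 ⇒ [S] = 12 × 0.2000/(1 − 0.2000) = 3.00 mM.

3.00 mM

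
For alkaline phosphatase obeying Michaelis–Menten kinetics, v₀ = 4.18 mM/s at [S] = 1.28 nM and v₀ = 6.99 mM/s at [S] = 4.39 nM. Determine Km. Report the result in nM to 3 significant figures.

In reciprocal form, 1/v = (Km/Vmax)·(1/[S]) + 1/Vmax. The two points give (1/[S], 1/v) = (0.7812, 0.2392) and (0.2278, 0.1431).
Slope = (0.2392 − 0.1431)/(0.7812 − 0.2278) = 0.1738; intercept = 0.2392 − 0.1738×0.7812 = 0.1035.
Vmax = 1/intercept = 9.66 mM/s; Km = slope × Vmax = 0.1738 × 9.66 = 1.68 nM.

1.68 nM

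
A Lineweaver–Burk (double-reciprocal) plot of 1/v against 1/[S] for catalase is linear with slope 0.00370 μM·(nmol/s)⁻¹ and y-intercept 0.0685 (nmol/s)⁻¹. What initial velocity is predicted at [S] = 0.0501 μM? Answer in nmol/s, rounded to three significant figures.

The y-intercept is 1/Vmax, so Vmax = 1/0.0685 = 14.6 nmol/s.
The slope is Km/Vmax, so Km = 0.00370 × 14.6 = 0.0540 μM.
Then v = 14.6 × 0.0501/(0.0540 + 0.0501) = 7.02 nmol/s.

7.02 nmol/s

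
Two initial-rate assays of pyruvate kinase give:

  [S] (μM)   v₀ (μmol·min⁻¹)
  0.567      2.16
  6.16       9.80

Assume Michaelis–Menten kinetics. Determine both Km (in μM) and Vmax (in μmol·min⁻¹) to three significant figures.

Km = 3.44 μM; Vmax = 15.3 μmol·min⁻¹

In reciprocal form, 1/v = (Km/Vmax)·(1/[S]) + 1/Vmax. The two points give (1/[S], 1/v) = (1.764, 0.4630) and (0.1623, 0.1020).
Slope = (0.4630 − 0.1020)/(1.764 − 0.1623) = 0.2254; intercept = 0.4630 − 0.2254×1.764 = 0.06545.
Vmax = 1/intercept = 15.3 μmol·min⁻¹; Km = slope × Vmax = 0.2254 × 15.3 = 3.44 μM.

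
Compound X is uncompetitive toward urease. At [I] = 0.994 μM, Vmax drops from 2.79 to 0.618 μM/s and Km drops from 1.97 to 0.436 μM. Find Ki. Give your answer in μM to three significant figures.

Uncompetitive: Vmax,app = Vmax/α (and Km,app = Km/α) with α = 1 + [I]/Ki.
α = Vmax/Vmax,app = 2.79/0.618 = 4.515.
Ki = [I]/(α − 1) = 0.994/3.515 = 0.283 μM.

0.283 μM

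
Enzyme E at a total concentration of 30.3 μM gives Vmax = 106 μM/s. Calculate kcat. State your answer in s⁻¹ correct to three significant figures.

3.50 s⁻¹

kcat = Vmax/[E]total = 106 μM/s / 30.3 μM = 3.50 s⁻¹.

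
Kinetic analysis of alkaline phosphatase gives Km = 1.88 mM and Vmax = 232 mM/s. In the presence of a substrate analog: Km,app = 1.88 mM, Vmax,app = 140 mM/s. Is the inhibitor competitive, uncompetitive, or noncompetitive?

noncompetitive

Vmax decreases (232 → 140 mM/s) while Km is unchanged — pure noncompetitive inhibition.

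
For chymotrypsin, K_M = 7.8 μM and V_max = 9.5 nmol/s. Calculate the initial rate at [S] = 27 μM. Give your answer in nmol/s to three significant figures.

7.37 nmol/s

[S]/(Km+[S]) = 27/34.80 = 0.7759, the fractional saturation.
v = 0.7759 × Vmax = 0.7759 × 9.5 = 7.37 nmol/s.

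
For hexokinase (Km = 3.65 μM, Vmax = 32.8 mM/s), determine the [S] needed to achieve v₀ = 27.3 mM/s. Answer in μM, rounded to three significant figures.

18.1 μM

Rearranging v = Vmax[S]/(Km+[S]) gives [S] = Km·v/(Vmax − v).
[S] = 3.65 × 27.3 / (32.8 − 27.3) = 99.64/5.500 = 18.1 μM.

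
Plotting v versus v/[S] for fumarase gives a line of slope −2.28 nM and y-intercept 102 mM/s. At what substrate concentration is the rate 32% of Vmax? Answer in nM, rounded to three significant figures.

The Eadie–Hofstee slope gives Km = 2.28 nM (slope = −Km).
v/Vmax = [S]/(Km+[S]) = 0.32 ⇒ [S] = Km·0.32/(1−0.32) = 2.28 × 0.4706 = 1.07 nM.

1.07 nM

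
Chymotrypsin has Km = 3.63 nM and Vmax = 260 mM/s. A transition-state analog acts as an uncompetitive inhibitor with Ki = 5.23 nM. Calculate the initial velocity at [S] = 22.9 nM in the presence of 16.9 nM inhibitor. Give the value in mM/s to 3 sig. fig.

With α = 1 + [I]/Ki = 1 + 16.9/5.23 = 4.231, the uncompetitive rate law is v = (Vmax/α)·[S] / (Km/α + [S]).
v = (260/4.231)×22.9 / (3.63/4.231 + 22.9) = 1407/23.76 = 59.2 mM/s.

59.2 mM/s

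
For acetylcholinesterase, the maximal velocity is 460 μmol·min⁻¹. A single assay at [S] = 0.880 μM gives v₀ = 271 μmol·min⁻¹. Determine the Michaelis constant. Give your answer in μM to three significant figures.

From v = Vmax[S]/(Km+[S]), Km = [S](Vmax − v)/v.
Km = 0.880 × (460 − 271) / 271 = 166.3/271 = 0.614 μM.

0.614 μM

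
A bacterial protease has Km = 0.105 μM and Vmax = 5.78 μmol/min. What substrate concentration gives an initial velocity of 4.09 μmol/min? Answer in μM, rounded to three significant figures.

Rearranging v = Vmax[S]/(Km+[S]) gives [S] = Km·v/(Vmax − v).
[S] = 0.105 × 4.09 / (5.78 − 4.09) = 0.4294/1.690 = 0.254 μM.

0.254 μM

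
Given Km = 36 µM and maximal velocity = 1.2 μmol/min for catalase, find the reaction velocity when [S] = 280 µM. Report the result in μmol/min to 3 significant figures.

v = Vmax·[S]/(Km + [S]) = 1.2 × 280 / (36 + 280)
  = 336.0 / 316.0 = 1.06 μmol/min.

1.06 μmol/min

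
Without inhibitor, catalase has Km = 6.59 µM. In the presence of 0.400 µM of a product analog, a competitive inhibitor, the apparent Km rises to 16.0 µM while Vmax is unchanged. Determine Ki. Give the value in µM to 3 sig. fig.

0.280 µM

Competitive: Km,app = α·Km with α = 1 + [I]/Ki.
α = Km,app/Km = 16.0/6.59 = 2.428.
Since α = 1 + [I]/Ki, [I]/Ki = 2.428 − 1 = 1.428 and Ki = 0.400/1.428 = 0.280 µM.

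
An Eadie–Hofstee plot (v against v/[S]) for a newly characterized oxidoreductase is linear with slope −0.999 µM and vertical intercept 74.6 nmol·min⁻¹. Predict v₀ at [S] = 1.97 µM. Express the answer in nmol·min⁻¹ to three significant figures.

49.5 nmol·min⁻¹

In the Eadie–Hofstee form v = Vmax − Km·(v/[S]), the slope is −Km and the intercept is Vmax, so Km = 0.999 µM and Vmax = 74.6 nmol·min⁻¹.
v = 74.6 × 1.97/(0.999 + 1.97) = 49.5 nmol·min⁻¹.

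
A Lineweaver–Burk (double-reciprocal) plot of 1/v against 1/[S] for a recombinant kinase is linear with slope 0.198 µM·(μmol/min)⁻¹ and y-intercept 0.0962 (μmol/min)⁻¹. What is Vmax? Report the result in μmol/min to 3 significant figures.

10.4 μmol/min

The y-intercept of a Lineweaver–Burk plot equals 1/Vmax, so Vmax = 1/0.0962 = 10.4 μmol/min.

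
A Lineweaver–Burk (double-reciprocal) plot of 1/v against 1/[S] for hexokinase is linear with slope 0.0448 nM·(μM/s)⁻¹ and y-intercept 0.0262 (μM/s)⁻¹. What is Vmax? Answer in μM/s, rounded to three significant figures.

38.2 μM/s

The y-intercept of a Lineweaver–Burk plot equals 1/Vmax, so Vmax = 1/0.0262 = 38.2 μM/s.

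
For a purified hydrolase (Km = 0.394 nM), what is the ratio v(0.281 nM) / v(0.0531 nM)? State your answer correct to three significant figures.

Since Vmax cancels, v₂/v₁ = [S]₂(Km+[S]₁) / [S]₁(Km+[S]₂).
= 0.281×(0.394+0.0531) / (0.0531×(0.394+0.281)) = 0.1256/0.03584 = 3.51.

3.51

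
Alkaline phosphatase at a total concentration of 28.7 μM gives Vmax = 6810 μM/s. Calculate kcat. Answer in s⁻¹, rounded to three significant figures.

kcat = Vmax/[E]total = 6810 μM/s / 28.7 μM = 237 s⁻¹.

237 s⁻¹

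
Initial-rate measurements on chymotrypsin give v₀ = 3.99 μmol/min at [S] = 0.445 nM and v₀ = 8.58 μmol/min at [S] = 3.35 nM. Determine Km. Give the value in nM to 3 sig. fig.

0.717 nM

In reciprocal form, 1/v = (Km/Vmax)·(1/[S]) + 1/Vmax. The two points give (1/[S], 1/v) = (2.247, 0.2506) and (0.2985, 0.1166).
Slope = (0.2506 − 0.1166)/(2.247 − 0.2985) = 0.06880; intercept = 0.2506 − 0.06880×2.247 = 0.09601.
Vmax = 1/intercept = 10.4 μmol/min; Km = slope × Vmax = 0.06880 × 10.4 = 0.717 nM.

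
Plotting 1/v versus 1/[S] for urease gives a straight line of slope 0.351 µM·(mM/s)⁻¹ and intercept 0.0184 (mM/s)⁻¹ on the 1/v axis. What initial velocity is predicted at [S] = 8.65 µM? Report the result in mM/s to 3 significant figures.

The y-intercept is 1/Vmax, so Vmax = 1/0.0184 = 54.3 mM/s.
The slope is Km/Vmax, so Km = 0.351 × 54.3 = 19.1 µM.
Then v = 54.3 × 8.65/(19.1 + 8.65) = 17.0 mM/s.

17.0 mM/s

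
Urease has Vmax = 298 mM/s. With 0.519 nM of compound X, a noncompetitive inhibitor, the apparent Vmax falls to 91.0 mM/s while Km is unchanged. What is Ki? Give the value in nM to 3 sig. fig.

0.228 nM

Noncompetitive: Vmax,app = Vmax/α with α = 1 + [I]/Ki.
α = Vmax/Vmax,app = 298/91.0 = 3.275.
Ki = [I]/(α − 1) = 0.519/2.275 = 0.228 nM.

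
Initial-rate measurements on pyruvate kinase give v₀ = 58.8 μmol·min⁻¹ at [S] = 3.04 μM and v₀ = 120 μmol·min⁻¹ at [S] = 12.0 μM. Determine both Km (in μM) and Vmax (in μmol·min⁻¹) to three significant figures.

Km = 6.55 μM; Vmax = 186 μmol·min⁻¹

From v = Vmax[S]/(Km+[S]), each point gives Vmax = v(Km+[S])/[S].
Equating: 58.8(Km+3.04)/3.04 = 120(Km+12.0)/12.0.
19.34·Km + 58.8 = 10.00·Km + 120, so (19.34 − 10.00)·Km = 120 − 58.8.
Km = 61.20/9.342 = 6.55 μM; then Vmax = 58.8(6.55+3.04)/3.04 = 186 μmol·min⁻¹.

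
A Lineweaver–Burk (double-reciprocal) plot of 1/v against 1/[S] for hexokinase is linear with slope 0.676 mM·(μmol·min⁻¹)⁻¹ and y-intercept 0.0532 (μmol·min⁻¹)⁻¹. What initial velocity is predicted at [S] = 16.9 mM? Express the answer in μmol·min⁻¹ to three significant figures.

10.7 μmol·min⁻¹

The y-intercept is 1/Vmax, so Vmax = 1/0.0532 = 18.8 μmol·min⁻¹.
The slope is Km/Vmax, so Km = 0.676 × 18.8 = 12.7 mM.
Then v = 18.8 × 16.9/(12.7 + 16.9) = 10.7 μmol·min⁻¹.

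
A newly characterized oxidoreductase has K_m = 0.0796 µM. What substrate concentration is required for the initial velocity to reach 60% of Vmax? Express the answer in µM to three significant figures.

0.119 µM

v/Vmax = [S]/(Km+[S]) = 0.6, so [S] = Km·0.6/(1 − 0.6) = 0.0796 × 1.500.
[S] = 0.119 µM.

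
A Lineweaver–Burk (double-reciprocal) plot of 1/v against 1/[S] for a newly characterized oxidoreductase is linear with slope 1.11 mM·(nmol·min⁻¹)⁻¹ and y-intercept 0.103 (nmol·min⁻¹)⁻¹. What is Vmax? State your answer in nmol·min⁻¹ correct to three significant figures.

The y-intercept of a Lineweaver–Burk plot equals 1/Vmax, so Vmax = 1/0.103 = 9.71 nmol·min⁻¹.

9.71 nmol·min⁻¹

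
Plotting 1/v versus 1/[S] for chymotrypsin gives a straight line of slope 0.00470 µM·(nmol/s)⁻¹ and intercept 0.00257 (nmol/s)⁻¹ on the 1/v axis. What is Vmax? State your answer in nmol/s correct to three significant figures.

The y-intercept of a Lineweaver–Burk plot equals 1/Vmax, so Vmax = 1/0.00257 = 389 nmol/s.

389 nmol/s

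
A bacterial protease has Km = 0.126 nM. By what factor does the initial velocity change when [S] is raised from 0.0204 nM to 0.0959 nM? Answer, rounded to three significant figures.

Since Vmax cancels, v₂/v₁ = [S]₂(Km+[S]₁) / [S]₁(Km+[S]₂).
= 0.0959×(0.126+0.0204) / (0.0204×(0.126+0.0959)) = 0.01404/0.004527 = 3.10.

3.10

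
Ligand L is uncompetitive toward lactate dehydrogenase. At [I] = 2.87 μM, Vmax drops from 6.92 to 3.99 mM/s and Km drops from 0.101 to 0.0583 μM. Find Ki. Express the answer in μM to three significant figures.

3.91 μM

Uncompetitive: Vmax,app = Vmax/α (and Km,app = Km/α) with α = 1 + [I]/Ki.
α = Vmax/Vmax,app = 6.92/3.99 = 1.734.
Since α = 1 + [I]/Ki, [I]/Ki = 1.734 − 1 = 0.7343 and Ki = 2.87/0.7343 = 3.91 μM.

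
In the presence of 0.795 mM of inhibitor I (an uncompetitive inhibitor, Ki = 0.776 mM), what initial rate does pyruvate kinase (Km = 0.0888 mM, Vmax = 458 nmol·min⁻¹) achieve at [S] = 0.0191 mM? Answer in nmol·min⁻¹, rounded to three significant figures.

With α = 1 + [I]/Ki = 1 + 0.795/0.776 = 2.024, the uncompetitive rate law is v = (Vmax/α)·[S] / (Km/α + [S]).
v = (458/2.024)×0.0191 / (0.0888/2.024 + 0.0191) = 4.321/0.06296 = 68.6 nmol·min⁻¹.

68.6 nmol·min⁻¹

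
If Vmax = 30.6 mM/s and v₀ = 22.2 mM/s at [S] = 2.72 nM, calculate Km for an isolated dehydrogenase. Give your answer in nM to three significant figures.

1.03 nM

From v = Vmax[S]/(Km+[S]), Km = [S](Vmax − v)/v.
Km = 2.72 × (30.6 − 22.2) / 22.2 = 22.85/22.2 = 1.03 nM.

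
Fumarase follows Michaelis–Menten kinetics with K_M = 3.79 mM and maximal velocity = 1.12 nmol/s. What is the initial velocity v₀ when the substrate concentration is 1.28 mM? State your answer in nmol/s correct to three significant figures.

0.283 nmol/s

[S]/(Km+[S]) = 1.28/5.070 = 0.2525, the fractional saturation.
v = 0.2525 × Vmax = 0.2525 × 1.12 = 0.283 nmol/s.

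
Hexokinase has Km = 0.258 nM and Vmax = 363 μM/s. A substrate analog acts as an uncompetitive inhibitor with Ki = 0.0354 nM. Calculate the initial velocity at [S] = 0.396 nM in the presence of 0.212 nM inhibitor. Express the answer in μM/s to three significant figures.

α = 1 + [I]/Ki = 1 + 0.212/0.0354 = 6.989.
For an uncompetitive inhibitor, both parameters are divided by α, giving Vmax/α and Km/α: Km,app = 0.0369 nM, Vmax,app = 51.9 μM/s.
v = Vmax,app·[S]/(Km,app + [S]) = 51.9 × 0.396/(0.0369 + 0.396) = 47.5 μM/s.

47.5 μM/s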